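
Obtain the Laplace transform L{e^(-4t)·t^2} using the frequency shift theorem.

L{e^(at)·t^n} = n!/(s-a)^(n+1), so L{e^(-4t)·t^2} = 2/(s+4)^3

Final answer: 2/(s+4)^3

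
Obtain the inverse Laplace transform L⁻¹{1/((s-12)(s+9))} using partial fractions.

Decompose: A/(s-12) + B/(s+9). A = 1/21, B = -1/21. f(t) = (e^(12t) - e^(-9t))/21

Final answer: (e^(12t) - e^(-9t))/21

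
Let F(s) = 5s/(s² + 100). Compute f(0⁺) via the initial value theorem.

f(0⁺) = lim_{s→∞} s·5s/(s² + 100) = lim_{s→∞} 5s²/(s² + 100) = 5

Final answer: 5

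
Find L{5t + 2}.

L{5t + 2} = 5·L{t} + 2·L{1} = 5/s² + 2/s

Final answer: 5/s² + 2/s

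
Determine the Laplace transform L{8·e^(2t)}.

L{e^(at)} = 1/(s-a), so L{e^(2t)} = 1/(s-2). Then L{8·e^(2t)} = 8/(s-2)

Final answer: 8/(s-2)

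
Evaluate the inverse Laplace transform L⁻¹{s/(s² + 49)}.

L⁻¹{s/(s² + 49)} = cos(7t)

Final answer: cos(7t)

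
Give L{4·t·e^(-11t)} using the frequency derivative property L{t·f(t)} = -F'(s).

L{e^(-11t)} = 1/(s+11). By frequency derivative: L{t·e^(-11t)} = -d/ds[1/(s+11)] = -(-1)/(s+11)² = 1/(s+11)². Then L{4·t·e^(-11t)} = 4·1/(s+11)² = 4/(s+11)²

Final answer: 4/(s+11)²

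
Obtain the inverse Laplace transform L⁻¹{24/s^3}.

L⁻¹{n!/s^(n+1)} = t^n with n=2. So L⁻¹{2/s^3} = t^2, and L⁻¹{24/s^3} = (24/2)·t^2 = 12·t^2

Final answer: 12·t^2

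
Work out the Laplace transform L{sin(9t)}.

L{sin(ωt)} = ω/(s² + ω²), so L{sin(9t)} = 9/(s² + 81)

Final answer: 9/(s² + 81)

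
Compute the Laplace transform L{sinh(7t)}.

L{sinh(ωt)} = ω/(s² - ω²), so L{sinh(7t)} = 7/(s² - 49)

Final answer: 7/(s² - 49)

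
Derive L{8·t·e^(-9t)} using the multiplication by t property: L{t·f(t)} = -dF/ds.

Using L{t^n·e^(at)} = n!/(s-a)^(n+1), L{t·e^(-9t)} = 1/(s+9)^2, so L{8·t·e^(-9t)} = 8·1/(s+9)^2 = 8/(s+9)^2

Final answer: 8/(s+9)^2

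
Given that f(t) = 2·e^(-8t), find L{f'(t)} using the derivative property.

f(0) = 2, F(s) = 2/(s+8). L{f'(t)} = s·F(s) - f(0) = 2s/(s+8) - 2 = (2s - 2(s+8))/(s+8) = -16/(s+8)

Final answer: -16/(s+8)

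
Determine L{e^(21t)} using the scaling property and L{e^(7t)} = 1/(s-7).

Using L{f(at)} = (1/a)F(s/a) with a=3 and f(t) = e^(7t): L{e^(21t)} = (1/3) · 1/((s/3)-7) = (1/3) · 3/(s-21) = 1/(s-21)

Final answer: 1/(s-21)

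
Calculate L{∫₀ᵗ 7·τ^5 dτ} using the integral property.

L{∫₀ᵗ f(τ)dτ} = F(s)/s with f(t) = 7t^5. F(s) = 840/s^6, so L{∫₀ᵗ 7·τ^5 dτ} = (840/s^6)/s = 840/s^7. (Check: ∫₀ᵗ 7·τ^5 dτ = 7t^6/6.)

Final answer: 840/s^7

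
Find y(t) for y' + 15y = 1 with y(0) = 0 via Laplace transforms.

sY + 15Y = 1/s. Y = 1/(s(s+15)). Partial fractions: Y = 1/15/s - 1/15/(s+15)

Final answer: y(t) = 1/15(1 - e^(-15t))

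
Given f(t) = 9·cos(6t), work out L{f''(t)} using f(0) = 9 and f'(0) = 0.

F(s) = 9s/(s² + 36). L{f''(t)} = s²F(s) - sf(0) - f'(0) = 9s³/(s² + 36) - 9s = (9s³ - 9s(s² + 36))/(s² + 36) = -324s/(s² + 36)

Final answer: -324s/(s² + 36)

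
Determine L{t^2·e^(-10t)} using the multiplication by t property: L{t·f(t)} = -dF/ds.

Using L{t^n·e^(at)} = n!/(s-a)^(n+1), L{t^2·e^(-10t)} = 2/(s+10)^3

Final answer: 2/(s+10)^3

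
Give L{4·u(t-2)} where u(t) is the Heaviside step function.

L{u(t-a)} = e^(-as)/s. Here a=2, so L{u(t-2)} = e^(-2s)/s, and L{4·u(t-2)} = 4·e^(-2s)/s

Final answer: 4·e^(-2s)/s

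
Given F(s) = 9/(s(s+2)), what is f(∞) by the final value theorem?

f(∞) = lim_{s→0} s·9/(s(s+2)) = lim_{s→0} 9/(s+2) = 9/2 = 9/2

Final answer: 9/2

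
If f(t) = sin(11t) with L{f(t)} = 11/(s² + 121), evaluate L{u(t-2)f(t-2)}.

Time shift theorem: L{u(t-a)f(t-a)} = e^(-as)F(s). Here a=2, F(s) = 11/(s² + 121), so L{u(t-2)f(t-2)} = e^(-2s)·11/(s² + 121)

Final answer: e^(-2s)·11/(s² + 121)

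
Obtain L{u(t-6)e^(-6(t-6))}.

u(t-a)f(t-a) with f(t)=e^(-6t). L{e^(-6t)} = 1/(s+6). By time shift: e^(-6s)/(s+6)

Final answer: e^(-6s)/(s+6)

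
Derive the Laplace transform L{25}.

L{25} = 25 · L{1} = 25/s

Final answer: 25/s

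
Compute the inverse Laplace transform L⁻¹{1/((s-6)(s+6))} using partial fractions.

Decompose: A/(s-6) + B/(s+6). A = 1/12, B = -1/12. f(t) = (e^(6t) - e^(-6t))/12

Final answer: (e^(6t) - e^(-6t))/12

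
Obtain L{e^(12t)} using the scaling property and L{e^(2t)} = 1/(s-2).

Using L{f(at)} = (1/a)F(s/a) with a=6 and f(t) = e^(2t): L{e^(12t)} = (1/6) · 1/((s/6)-2) = (1/6) · 6/(s-12) = 1/(s-12)

Final answer: 1/(s-12)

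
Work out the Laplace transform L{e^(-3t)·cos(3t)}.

L{e^(at)·cos(ωt)} = (s-a)/((s-a)² + ω²), so L{e^(-3t)·cos(3t)} = (s+3)/((s+3)² + 9)

Final answer: (s+3)/((s+3)² + 9)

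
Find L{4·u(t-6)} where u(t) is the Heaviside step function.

L{u(t-a)} = e^(-as)/s. Here a=6, so L{u(t-6)} = e^(-6s)/s, and L{4·u(t-6)} = 4·e^(-6s)/s

Final answer: 4·e^(-6s)/s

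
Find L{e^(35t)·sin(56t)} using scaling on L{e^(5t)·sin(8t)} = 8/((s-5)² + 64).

Scaling with a=7: L{e^(35t)·sin(56t)} = (1/7) · 8/((s/7-5)² + 64). Simplifying: 56/((s-35)² + 3136)

Final answer: 56/((s-35)² + 3136)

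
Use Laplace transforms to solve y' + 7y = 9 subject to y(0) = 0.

sY + 7Y = 9/s. Y = 9/(s(s+7)). Partial fractions: Y = 9/7/s - 9/7/(s+7)

Final answer: y(t) = 9/7(1 - e^(-7t))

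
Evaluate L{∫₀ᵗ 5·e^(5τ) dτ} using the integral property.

L{∫₀ᵗ f(τ)dτ} = F(s)/s with F(s) = 5/(s-5), so L{∫₀ᵗ 5·e^(5τ) dτ} = 5/(s(s-5))

Final answer: 5/(s(s-5))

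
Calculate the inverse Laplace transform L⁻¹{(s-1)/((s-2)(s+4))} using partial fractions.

Using partial fractions, f(t) = (e^(2t) + 5e^(-4t))/6

Final answer: (e^(2t) + 5e^(-4t))/6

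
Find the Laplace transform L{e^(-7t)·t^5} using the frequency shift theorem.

L{e^(at)·t^n} = n!/(s-a)^(n+1), so L{e^(-7t)·t^5} = 120/(s+7)^6

Final answer: 120/(s+7)^6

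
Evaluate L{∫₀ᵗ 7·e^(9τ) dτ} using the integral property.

L{∫₀ᵗ f(τ)dτ} = F(s)/s with F(s) = 7/(s-9), so L{∫₀ᵗ 7·e^(9τ) dτ} = 7/(s(s-9))

Final answer: 7/(s(s-9))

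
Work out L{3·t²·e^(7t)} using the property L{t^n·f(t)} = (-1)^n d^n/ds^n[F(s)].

L{e^(7t)} = 1/(s-7). d/ds[1/(s-7)] = -1/(s-7)². d²/ds²[1/(s-7)] = 2/(s-7)³. So L{t²·e^(7t)} = (-1)² · 2/(s-7)³ = 2/(s-7)³. Then L{3·t²·e^(7t)} = 3·2/(s-7)³ = 6/(s-7)³

Final answer: 6/(s-7)³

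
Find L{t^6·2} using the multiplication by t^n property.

L{2} = 2/s. d^1/ds^1[1/s] = -1/s². d^2/ds^2[1/s] = 2/s^3. d^3/ds^3[1/s] = -6/s^4. d^4/ds^4[1/s] = 24/s^5. d^5/ds^5[1/s] = -120/s^6. d^6/ds^6[1/s] = 720/s^7. So L{t^6} = (-1)^{6}·720/s^7 = 720/s^7. Then L{t^6·2} = 2·720/s^7 = 1440/s^7

Final answer: 1440/s^7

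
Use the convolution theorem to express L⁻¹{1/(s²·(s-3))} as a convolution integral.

1/(s²·(s-3)) = (1/s^2)·(1/(s-3)) = L{t}·L{e^(3t)}. So f(t) = t*e^(3t) = ∫₀ᵗ τ·e^(3(t-τ)) dτ

Final answer: ∫₀ᵗ τ·e^(3(t-τ)) dτ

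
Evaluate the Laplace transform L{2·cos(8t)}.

L{cos(ωt)} = s/(s² + ω²), so L{cos(8t)} = s/(s² + 64). Then L{2·cos(8t)} = 2·s/(s² + 64) = 2s/(s² + 64)

Final answer: 2s/(s² + 64)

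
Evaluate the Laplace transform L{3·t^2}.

L{t^n} = n!/s^(n+1), so L{t^2} = 2/s^3. Then L{3·t^2} = 3·2/s^3 = 6/s^3

Final answer: 6/s^3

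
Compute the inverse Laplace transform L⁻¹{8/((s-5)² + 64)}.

Using frequency shift, L⁻¹{8/((s-5)² + 64)} = e^(5t)·sin(8t)

Final answer: e^(5t)·sin(8t)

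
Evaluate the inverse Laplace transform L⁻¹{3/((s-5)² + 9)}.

Using frequency shift, L⁻¹{3/((s-5)² + 9)} = e^(5t)·sin(3t)

Final answer: e^(5t)·sin(3t)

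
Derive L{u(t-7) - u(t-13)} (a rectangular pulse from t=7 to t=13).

L{u(t-a)} = e^(-as)/s. L{u(t-7) - u(t-13)} = (e^(-7s) - e^(-13s))/s

Final answer: (e^(-7s) - e^(-13s))/s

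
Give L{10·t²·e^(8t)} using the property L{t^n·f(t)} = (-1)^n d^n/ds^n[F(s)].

L{e^(8t)} = 1/(s-8). d/ds[1/(s-8)] = -1/(s-8)². d²/ds²[1/(s-8)] = 2/(s-8)³. So L{t²·e^(8t)} = (-1)² · 2/(s-8)³ = 2/(s-8)³. Then L{10·t²·e^(8t)} = 10·2/(s-8)³ = 20/(s-8)³

Final answer: 20/(s-8)³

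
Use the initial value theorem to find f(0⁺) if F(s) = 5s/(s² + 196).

f(0⁺) = lim_{s→∞} s·5s/(s² + 196) = lim_{s→∞} 5s²/(s² + 196) = 5

Final answer: 5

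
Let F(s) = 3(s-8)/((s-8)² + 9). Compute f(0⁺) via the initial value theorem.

f(0⁺) = lim_{s→∞} sF(s) = lim_{s→∞} 3s(s-8)/((s-8)² + 9) = 3

Final answer: 3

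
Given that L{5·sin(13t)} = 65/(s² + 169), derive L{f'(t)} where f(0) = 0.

L{f'(t)} = s·F(s) - f(0) = s·65/(s² + 169) - 0 = 65s/(s² + 169)

Final answer: 65s/(s² + 169)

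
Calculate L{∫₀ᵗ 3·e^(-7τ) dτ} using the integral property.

L{∫₀ᵗ f(τ)dτ} = F(s)/s with F(s) = 3/(s+7), so L{∫₀ᵗ 3·e^(-7τ) dτ} = 3/(s(s+7))

Final answer: 3/(s(s+7))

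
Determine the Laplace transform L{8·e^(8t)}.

L{e^(at)} = 1/(s-a), so L{e^(8t)} = 1/(s-8). Then L{8·e^(8t)} = 8/(s-8)

Final answer: 8/(s-8)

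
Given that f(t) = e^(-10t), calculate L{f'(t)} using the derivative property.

f(0) = 1, F(s) = 1/(s+10). L{f'(t)} = s·F(s) - f(0) = s/(s+10) - 1 = (s - (s+10))/(s+10) = -10/(s+10)

Final answer: -10/(s+10)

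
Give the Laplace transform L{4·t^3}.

L{t^n} = n!/s^(n+1), so L{t^3} = 6/s^4. Then L{4·t^3} = 4·6/s^4 = 24/s^4

Final answer: 24/s^4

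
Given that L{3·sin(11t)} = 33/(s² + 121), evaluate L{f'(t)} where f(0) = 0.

L{f'(t)} = s·F(s) - f(0) = s·33/(s² + 121) - 0 = 33s/(s² + 121)

Final answer: 33s/(s² + 121)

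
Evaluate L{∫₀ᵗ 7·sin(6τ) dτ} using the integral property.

L{∫₀ᵗ f(τ)dτ} = F(s)/s with F(s) = 42/(s² + 36), so the result is (42/(s² + 36))/s = 42/(s(s² + 36))

Final answer: 42/(s(s² + 36))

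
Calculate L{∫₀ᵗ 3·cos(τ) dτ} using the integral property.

L{∫₀ᵗ f(τ)dτ} = F(s)/s with F(s) = 3s/(s² + 1), so the result is (3s/(s² + 1))/s = 3/(s² + 1)

Final answer: 3/(s² + 1)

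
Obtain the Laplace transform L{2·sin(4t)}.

L{sin(ωt)} = ω/(s² + ω²), so L{sin(4t)} = 4/(s² + 16). Then L{2·sin(4t)} = 2·4/(s² + 16) = 8/(s² + 16)

Final answer: 8/(s² + 16)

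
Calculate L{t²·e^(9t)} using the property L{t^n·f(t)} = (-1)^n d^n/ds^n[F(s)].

L{e^(9t)} = 1/(s-9). d/ds[1/(s-9)] = -1/(s-9)². d²/ds²[1/(s-9)] = 2/(s-9)³. So L{t²·e^(9t)} = (-1)² · 2/(s-9)³ = 2/(s-9)³

Final answer: 2/(s-9)³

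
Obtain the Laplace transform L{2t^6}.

L{2t^6} = 2 · L{t^6} = 2 · 720/s^7 = 1440/s^7

Final answer: 1440/s^7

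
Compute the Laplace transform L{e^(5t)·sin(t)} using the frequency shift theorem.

Frequency shift: L{e^(at)f(t)} = F(s-a). L{e^(5t)·sin(t)} = 1/((s-5)² + 1)

Final answer: 1/((s-5)² + 1)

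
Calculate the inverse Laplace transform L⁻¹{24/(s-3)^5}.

L⁻¹{n!/(s-a)^(n+1)} = t^n·e^(at), so L⁻¹{24/(s-3)^5} = t^4·e^(3t)

Final answer: t^4·e^(3t)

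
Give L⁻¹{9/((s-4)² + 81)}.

Form: b/((s-a)² + b²) → e^(at)sin(bt). With a=4, b=9

Final answer: e^(4t)·sin(9t)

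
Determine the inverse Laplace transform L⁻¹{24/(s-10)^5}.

L⁻¹{n!/(s-a)^(n+1)} = t^n·e^(at), so L⁻¹{24/(s-10)^5} = t^4·e^(10t)

Final answer: t^4·e^(10t)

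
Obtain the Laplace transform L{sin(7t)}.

L{sin(ωt)} = ω/(s² + ω²), so L{sin(7t)} = 7/(s² + 49)

Final answer: 7/(s² + 49)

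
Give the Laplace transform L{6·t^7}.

L{t^n} = n!/s^(n+1), so L{t^7} = 5040/s^8. Then L{6·t^7} = 6·5040/s^8 = 30240/s^8

Final answer: 30240/s^8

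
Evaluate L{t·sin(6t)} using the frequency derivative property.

L{sin(6t)} = 6/(s² + 36). By L{t·f(t)} = -F'(s): -d/ds[6/(s² + 36)] = -(6)·(-2s)/(s² + 36)² = 12s/(s² + 36)²

Final answer: 12s/(s² + 36)²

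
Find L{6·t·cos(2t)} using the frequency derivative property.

L{cos(2t)} = s/(s² + 4). Derivative: d/ds[s/(s² + 4)] = [(s² + 4) - s·2s]/(s² + 4)² = (4 - s²)/(s² + 4)². So L{t·cos(2t)} = -F'(s) = (s² - 4)/(s² + 4)². Then L{6·t·cos(2t)} = 6·(s² - 4)/(s² + 4)²

Final answer: 6·(s² - 4)/(s² + 4)²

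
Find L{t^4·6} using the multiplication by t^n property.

L{6} = 6/s. d^1/ds^1[1/s] = -1/s². d^2/ds^2[1/s] = 2/s^3. d^3/ds^3[1/s] = -6/s^4. d^4/ds^4[1/s] = 24/s^5. So L{t^4} = (-1)^{4}·24/s^5 = 24/s^5. Then L{t^4·6} = 6·24/s^5 = 144/s^5

Final answer: 144/s^5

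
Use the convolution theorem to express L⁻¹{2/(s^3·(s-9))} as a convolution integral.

2/(s^3·(s-9)) = (2/s^3)·(1/(s-9)) = L{t^2}·L{e^(9t)}. So f(t) = t^2*e^(9t) = ∫₀ᵗ τ^2·e^(9(t-τ)) dτ

Final answer: ∫₀ᵗ τ^2·e^(9(t-τ)) dτ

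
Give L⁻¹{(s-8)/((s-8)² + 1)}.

Using frequency shift: L⁻¹{(s-a)/((s-a)² + b²)} = e^(at)cos(bt). Here a=8, b=1

Final answer: e^(8t)·cos(t)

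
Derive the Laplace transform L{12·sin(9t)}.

L{sin(ωt)} = ω/(s² + ω²), so L{sin(9t)} = 9/(s² + 81). Then L{12·sin(9t)} = 12·9/(s² + 81) = 108/(s² + 81)

Final answer: 108/(s² + 81)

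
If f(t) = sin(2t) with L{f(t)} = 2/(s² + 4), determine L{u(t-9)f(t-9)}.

Time shift theorem: L{u(t-a)f(t-a)} = e^(-as)F(s). Here a=9, F(s) = 2/(s² + 4), so L{u(t-9)f(t-9)} = e^(-9s)·2/(s² + 4)

Final answer: e^(-9s)·2/(s² + 4)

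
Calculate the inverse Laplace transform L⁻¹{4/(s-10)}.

L⁻¹{1/(s-a)} = e^(at), so L⁻¹{1/(s-10)} = e^(10t), and L⁻¹{4/(s-10)} = 4·e^(10t)

Final answer: 4·e^(10t)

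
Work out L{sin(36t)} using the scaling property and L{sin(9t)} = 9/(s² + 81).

Using L{f(at)} = (1/a)F(s/a) with a=4: L{sin(36t)} = (1/4) · 9/((s/4)² + 81) = (1/4) · 9·16/(s² + 1296) = 36/(s² + 1296)

Final answer: 36/(s² + 1296)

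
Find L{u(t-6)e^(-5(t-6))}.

u(t-a)f(t-a) with f(t)=e^(-5t). L{e^(-5t)} = 1/(s+5). By time shift: e^(-6s)/(s+5)

Final answer: e^(-6s)/(s+5)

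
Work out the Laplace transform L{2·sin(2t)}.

L{sin(ωt)} = ω/(s² + ω²), so L{sin(2t)} = 2/(s² + 4). Then L{2·sin(2t)} = 2·2/(s² + 4) = 4/(s² + 4)

Final answer: 4/(s² + 4)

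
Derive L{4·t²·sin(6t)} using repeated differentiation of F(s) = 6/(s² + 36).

F(s) = 6/(s² + 36). F'(s) = -12s/(s² + 36)². F''(s) = -12(36 - 3s²)/(s² + 36)³ = (36s² - 432)/(s² + 36)³. So L{t²·sin(6t)} = (-1)² F''(s) = (36s² - 432)/(s² + 36)³. Then L{4·t²·sin(6t)} = 4·(36s² - 432)/(s² + 36)³ = (144s² - 1728)/(s² + 36)³

Final answer: (144s² - 1728)/(s² + 36)³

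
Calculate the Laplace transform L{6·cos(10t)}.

L{cos(ωt)} = s/(s² + ω²), so L{cos(10t)} = s/(s² + 100). Then L{6·cos(10t)} = 6·s/(s² + 100) = 6s/(s² + 100)

Final answer: 6s/(s² + 100)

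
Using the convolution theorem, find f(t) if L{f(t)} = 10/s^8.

10/s^8 = (10/s)·(1/s^7) = L{10}·L{t^6/720}. By convolution, f(t) = 10*t^6/720 = ∫₀ᵗ 10·τ^6/720 dτ = 10·t^7/5040

Final answer: 10·t^7/5040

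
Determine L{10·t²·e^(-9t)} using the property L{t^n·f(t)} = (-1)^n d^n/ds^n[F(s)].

L{e^(-9t)} = 1/(s+9). d/ds[1/(s+9)] = -1/(s+9)². d²/ds²[1/(s+9)] = 2/(s+9)³. So L{t²·e^(-9t)} = (-1)² · 2/(s+9)³ = 2/(s+9)³. Then L{10·t²·e^(-9t)} = 10·2/(s+9)³ = 20/(s+9)³

Final answer: 20/(s+9)³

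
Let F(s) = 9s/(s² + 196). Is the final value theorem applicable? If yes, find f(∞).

The final value theorem requires all poles of sF(s) in the left half-plane. sF(s) = 9s²/(s² + 196) has poles at s = ±14i (imaginary axis). Theorem does NOT apply (oscillatory system).

Final answer: Not applicable (oscillatory)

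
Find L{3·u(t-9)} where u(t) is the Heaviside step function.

L{u(t-a)} = e^(-as)/s. Here a=9, so L{u(t-9)} = e^(-9s)/s, and L{3·u(t-9)} = 3·e^(-9s)/s

Final answer: 3·e^(-9s)/s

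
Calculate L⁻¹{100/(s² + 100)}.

This is the form c·a/(s² + a²) with a = 10, c = 10. L⁻¹ = 10·sin(10t)

Final answer: 10·sin(10t)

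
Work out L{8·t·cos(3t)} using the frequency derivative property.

L{cos(3t)} = s/(s² + 9). Derivative: d/ds[s/(s² + 9)] = [(s² + 9) - s·2s]/(s² + 9)² = (9 - s²)/(s² + 9)². So L{t·cos(3t)} = -F'(s) = (s² - 9)/(s² + 9)². Then L{8·t·cos(3t)} = 8·(s² - 9)/(s² + 9)²

Final answer: 8·(s² - 9)/(s² + 9)²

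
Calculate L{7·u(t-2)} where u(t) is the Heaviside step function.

L{u(t-a)} = e^(-as)/s. Here a=2, so L{u(t-2)} = e^(-2s)/s, and L{7·u(t-2)} = 7·e^(-2s)/s

Final answer: 7·e^(-2s)/s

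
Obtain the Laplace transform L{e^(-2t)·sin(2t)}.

L{e^(at)·sin(ωt)} = ω/((s-a)² + ω²), so L{e^(-2t)·sin(2t)} = 2/((s+2)² + 4)

Final answer: 2/((s+2)² + 4)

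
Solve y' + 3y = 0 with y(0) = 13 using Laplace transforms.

L{y'} + 3L{y} = 0. sY - 13 + 3Y = 0. Y(s+3) = 13. Y = 13/(s+3)

Final answer: y(t) = 13e^(-3t)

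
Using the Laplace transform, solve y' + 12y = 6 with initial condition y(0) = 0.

sY + 12Y = 6/s. Y = 6/(s(s+12)). Partial fractions: Y = 1/2/s - 1/2/(s+12)

Final answer: y(t) = 1/2(1 - e^(-12t))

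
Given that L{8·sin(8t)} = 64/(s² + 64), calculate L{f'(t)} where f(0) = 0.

L{f'(t)} = s·F(s) - f(0) = s·64/(s² + 64) - 0 = 64s/(s² + 64)

Final answer: 64s/(s² + 64)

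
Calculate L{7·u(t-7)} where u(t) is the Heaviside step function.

L{u(t-a)} = e^(-as)/s. Here a=7, so L{u(t-7)} = e^(-7s)/s, and L{7·u(t-7)} = 7·e^(-7s)/s

Final answer: 7·e^(-7s)/s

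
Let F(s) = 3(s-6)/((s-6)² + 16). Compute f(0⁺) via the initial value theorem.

f(0⁺) = lim_{s→∞} sF(s) = lim_{s→∞} 3s(s-6)/((s-6)² + 16) = 3

Final answer: 3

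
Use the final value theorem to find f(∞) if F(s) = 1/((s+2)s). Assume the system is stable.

f(∞) = lim_{s→0} sF(s) = lim_{s→0} 1/(s+2) = 1/2

Final answer: 1/2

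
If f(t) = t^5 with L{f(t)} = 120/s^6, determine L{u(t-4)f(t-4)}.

Time shift theorem: L{u(t-a)f(t-a)} = e^(-as)F(s). Here a=4, F(s) = 120/s^6, so L{u(t-4)f(t-4)} = e^(-4s)·120/s^6

Final answer: e^(-4s)·120/s^6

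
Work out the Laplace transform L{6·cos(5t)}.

L{cos(ωt)} = s/(s² + ω²), so L{cos(5t)} = s/(s² + 25). Then L{6·cos(5t)} = 6·s/(s² + 25) = 6s/(s² + 25)

Final answer: 6s/(s² + 25)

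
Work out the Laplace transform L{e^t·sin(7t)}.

L{e^(at)·sin(ωt)} = ω/((s-a)² + ω²), so L{e^t·sin(7t)} = 7/((s-1)² + 49)

Final answer: 7/((s-1)² + 49)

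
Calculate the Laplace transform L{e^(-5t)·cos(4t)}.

L{e^(at)·cos(ωt)} = (s-a)/((s-a)² + ω²), so L{e^(-5t)·cos(4t)} = (s+5)/((s+5)² + 16)

Final answer: (s+5)/((s+5)² + 16)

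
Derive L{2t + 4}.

L{2t + 4} = 2·L{t} + 4·L{1} = 2/s² + 4/s

Final answer: 2/s² + 4/s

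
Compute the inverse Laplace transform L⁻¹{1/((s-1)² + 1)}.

Using frequency shift, L⁻¹{1/((s-1)² + 1)} = e^t·sin(t)

Final answer: e^t·sin(t)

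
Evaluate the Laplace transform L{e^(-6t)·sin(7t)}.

L{e^(at)·sin(ωt)} = ω/((s-a)² + ω²), so L{e^(-6t)·sin(7t)} = 7/((s+6)² + 49)

Final answer: 7/((s+6)² + 49)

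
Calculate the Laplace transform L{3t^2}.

L{3t^2} = 3 · L{t^2} = 3 · 2/s^3 = 6/s^3

Final answer: 6/s^3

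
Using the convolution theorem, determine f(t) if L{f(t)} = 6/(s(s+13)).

6/(s(s+13)) = (6/s)·(1/(s+13)) = L{6}·L{e^(-13t)}. By convolution, f(t) = 6*e^(-13t) = ∫₀ᵗ 6·e^(-13τ) dτ = 6·(1 - e^(-13t))/13

Final answer: 6·(1 - e^(-13t))/13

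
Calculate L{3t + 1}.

L{3t + 1} = 3·L{t} + L{1} = 3/s² + 1/s

Final answer: 3/s² + 1/s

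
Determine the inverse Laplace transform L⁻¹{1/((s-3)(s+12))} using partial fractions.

Decompose: A/(s-3) + B/(s+12). A = 1/15, B = -1/15. f(t) = (e^(3t) - e^(-12t))/15

Final answer: (e^(3t) - e^(-12t))/15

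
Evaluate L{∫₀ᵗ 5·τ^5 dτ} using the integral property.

L{∫₀ᵗ f(τ)dτ} = F(s)/s with f(t) = 5t^5. F(s) = 600/s^6, so L{∫₀ᵗ 5·τ^5 dτ} = (600/s^6)/s = 600/s^7. (Check: ∫₀ᵗ 5·τ^5 dτ = 5t^6/6.)

Final answer: 600/s^7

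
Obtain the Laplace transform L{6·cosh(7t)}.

L{cosh(ωt)} = s/(s² - ω²), so L{cosh(7t)} = s/(s² - 49). Then L{6·cosh(7t)} = 6·s/(s² - 49) = 6s/(s² - 49)

Final answer: 6s/(s² - 49)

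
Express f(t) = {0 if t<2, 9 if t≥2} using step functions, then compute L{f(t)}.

f(t) = 9·u(t-2). L{u(t-2)} = e^(-2s)/s, so L{f(t)} = 9·e^(-2s)/s

Final answer: 9·e^(-2s)/s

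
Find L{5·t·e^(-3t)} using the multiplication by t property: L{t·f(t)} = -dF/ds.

Using L{t^n·e^(at)} = n!/(s-a)^(n+1), L{t·e^(-3t)} = 1/(s+3)^2, so L{5·t·e^(-3t)} = 5·1/(s+3)^2 = 5/(s+3)^2

Final answer: 5/(s+3)^2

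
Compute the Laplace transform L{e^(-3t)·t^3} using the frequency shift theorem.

L{e^(at)·t^n} = n!/(s-a)^(n+1), so L{e^(-3t)·t^3} = 6/(s+3)^4

Final answer: 6/(s+3)^4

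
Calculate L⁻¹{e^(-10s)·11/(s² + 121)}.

L⁻¹{11/(s² + 121)} = sin(11t). By the time shift theorem, L⁻¹{e^(-as)F(s)} = u(t-a)f(t-a) with a=10, so L⁻¹{e^(-10s)·11/(s² + 121)} = u(t-10)·sin(11(t-10))

Final answer: u(t-10)·sin(11(t-10))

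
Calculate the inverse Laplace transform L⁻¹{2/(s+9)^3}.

L⁻¹{n!/(s-a)^(n+1)} = t^n·e^(at), so L⁻¹{2/(s+9)^3} = t^2·e^(-9t)

Final answer: t^2·e^(-9t)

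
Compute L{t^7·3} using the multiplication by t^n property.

L{3} = 3/s. d^1/ds^1[1/s] = -1/s². d^2/ds^2[1/s] = 2/s^3. d^3/ds^3[1/s] = -6/s^4. d^4/ds^4[1/s] = 24/s^5. d^5/ds^5[1/s] = -120/s^6. d^6/ds^6[1/s] = 720/s^7. d^7/ds^7[1/s] = -5040/s^8. So L{t^7} = (-1)^{7}·-5040/s^8 = 5040/s^8. Then L{t^7·3} = 3·5040/s^8 = 15120/s^8

Final answer: 15120/s^8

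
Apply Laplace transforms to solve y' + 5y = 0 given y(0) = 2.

L{y'} + 5L{y} = 0. sY - 2 + 5Y = 0. Y(s+5) = 2. Y = 2/(s+5)

Final answer: y(t) = 2e^(-5t)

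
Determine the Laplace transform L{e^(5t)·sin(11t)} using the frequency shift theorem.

Frequency shift: L{e^(at)f(t)} = F(s-a). L{e^(5t)·sin(11t)} = 11/((s-5)² + 121)

Final answer: 11/((s-5)² + 121)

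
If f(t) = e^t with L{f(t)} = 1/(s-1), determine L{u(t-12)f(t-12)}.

Time shift theorem: L{u(t-a)f(t-a)} = e^(-as)F(s). Here a=12, F(s) = 1/(s-1), so L{u(t-12)f(t-12)} = e^(-12s)·1/(s-1)

Final answer: e^(-12s)·1/(s-1)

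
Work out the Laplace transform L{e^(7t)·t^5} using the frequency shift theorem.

L{e^(at)·t^n} = n!/(s-a)^(n+1), so L{e^(7t)·t^5} = 120/(s-7)^6

Final answer: 120/(s-7)^6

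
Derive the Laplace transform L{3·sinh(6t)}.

L{sinh(ωt)} = ω/(s² - ω²), so L{sinh(6t)} = 6/(s² - 36). Then L{3·sinh(6t)} = 3·6/(s² - 36) = 18/(s² - 36)

Final answer: 18/(s² - 36)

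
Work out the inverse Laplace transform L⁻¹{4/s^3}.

L⁻¹{n!/s^(n+1)} = t^n with n=2. So L⁻¹{2/s^3} = t^2, and L⁻¹{4/s^3} = (4/2)·t^2 = 2·t^2

Final answer: 2·t^2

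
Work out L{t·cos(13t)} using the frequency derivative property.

L{cos(13t)} = s/(s² + 169). Derivative: d/ds[s/(s² + 169)] = [(s² + 169) - s·2s]/(s² + 169)² = (169 - s²)/(s² + 169)². So L{t·cos(13t)} = -F'(s) = (s² - 169)/(s² + 169)²

Final answer: (s² - 169)/(s² + 169)²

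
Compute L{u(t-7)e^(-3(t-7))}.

u(t-a)f(t-a) with f(t)=e^(-3t). L{e^(-3t)} = 1/(s+3). By time shift: e^(-7s)/(s+3)

Final answer: e^(-7s)/(s+3)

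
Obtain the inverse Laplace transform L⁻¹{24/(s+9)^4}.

L⁻¹{n!/(s-a)^(n+1)} = t^n·e^(at) with n=3, a=-9. So L⁻¹{6/(s+9)^4} = t^3·e^(-9t), and L⁻¹{24/(s+9)^4} = (24/6)·t^3·e^(-9t) = 4·t^3·e^(-9t)

Final answer: 4·t^3·e^(-9t)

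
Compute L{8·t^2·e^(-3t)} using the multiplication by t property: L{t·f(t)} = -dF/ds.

Using L{t^n·e^(at)} = n!/(s-a)^(n+1), L{t^2·e^(-3t)} = 2/(s+3)^3, so L{8·t^2·e^(-3t)} = 8·2/(s+3)^3 = 16/(s+3)^3

Final answer: 16/(s+3)^3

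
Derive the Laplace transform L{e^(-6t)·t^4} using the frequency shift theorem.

L{e^(at)·t^n} = n!/(s-a)^(n+1), so L{e^(-6t)·t^4} = 24/(s+6)^5

Final answer: 24/(s+6)^5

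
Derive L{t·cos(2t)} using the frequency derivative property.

L{cos(2t)} = s/(s² + 4). Derivative: d/ds[s/(s² + 4)] = [(s² + 4) - s·2s]/(s² + 4)² = (4 - s²)/(s² + 4)². So L{t·cos(2t)} = -F'(s) = (s² - 4)/(s² + 4)²

Final answer: (s² - 4)/(s² + 4)²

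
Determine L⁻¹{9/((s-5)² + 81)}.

Form: b/((s-a)² + b²) → e^(at)sin(bt). With a=5, b=9

Final answer: e^(5t)·sin(9t)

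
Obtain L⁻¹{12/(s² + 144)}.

This is the form c·a/(s² + a²) with a = 12. L⁻¹ = sin(12t)

Final answer: sin(12t)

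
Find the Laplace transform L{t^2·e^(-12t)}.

L{t^n·e^(at)} = n!/(s-a)^(n+1), so L{t^2·e^(-12t)} = 2/(s+12)^3

Final answer: 2/(s+12)^3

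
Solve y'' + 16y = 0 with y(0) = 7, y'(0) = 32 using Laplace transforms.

L{y''} + 16L{y} = 0. s²Y - 7s - 32 + 16Y = 0. Y(s² + 16) = 7s + 32. Y = (7s + 32)/(s² + 16). Inverting: y(t) = 7cos(4t) + 8sin(4t)

Final answer: y(t) = 7cos(4t) + 8sin(4t)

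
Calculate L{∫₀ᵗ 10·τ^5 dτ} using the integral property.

L{∫₀ᵗ f(τ)dτ} = F(s)/s with f(t) = 10t^5. F(s) = 1200/s^6, so L{∫₀ᵗ 10·τ^5 dτ} = (1200/s^6)/s = 1200/s^7. (Check: ∫₀ᵗ 10·τ^5 dτ = 10t^6/6.)

Final answer: 1200/s^7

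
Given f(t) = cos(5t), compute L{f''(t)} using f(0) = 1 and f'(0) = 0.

F(s) = s/(s² + 25). L{f''(t)} = s²F(s) - sf(0) - f'(0) = s³/(s² + 25) - s = (s³ - s(s² + 25))/(s² + 25) = -25s/(s² + 25)

Final answer: -25s/(s² + 25)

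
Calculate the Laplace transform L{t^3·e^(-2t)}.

L{t^n·e^(at)} = n!/(s-a)^(n+1), so L{t^3·e^(-2t)} = 6/(s+2)^4

Final answer: 6/(s+2)^4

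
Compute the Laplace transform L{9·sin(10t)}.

L{sin(ωt)} = ω/(s² + ω²), so L{sin(10t)} = 10/(s² + 100). Then L{9·sin(10t)} = 9·10/(s² + 100) = 90/(s² + 100)

Final answer: 90/(s² + 100)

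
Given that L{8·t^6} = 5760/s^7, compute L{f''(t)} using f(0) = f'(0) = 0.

L{f''(t)} = s²F(s) - sf(0) - f'(0) = s²·5760/s^7 - 0 - 0 = 5760/s^5

Final answer: 5760/s^5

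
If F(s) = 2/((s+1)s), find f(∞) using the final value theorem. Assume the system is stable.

f(∞) = lim_{s→0} sF(s) = lim_{s→0} 2/(s+1) = 2

Final answer: 2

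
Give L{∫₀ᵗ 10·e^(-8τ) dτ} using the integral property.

L{∫₀ᵗ f(τ)dτ} = F(s)/s with F(s) = 10/(s+8), so L{∫₀ᵗ 10·e^(-8τ) dτ} = 10/(s(s+8))

Final answer: 10/(s(s+8))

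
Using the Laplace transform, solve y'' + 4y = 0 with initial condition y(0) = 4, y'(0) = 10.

L{y''} + 4L{y} = 0. s²Y - 4s - 10 + 4Y = 0. Y(s² + 4) = 4s + 10. Y = (4s + 10)/(s² + 4). Inverting: y(t) = 4cos(2t) + 5sin(2t)

Final answer: y(t) = 4cos(2t) + 5sin(2t)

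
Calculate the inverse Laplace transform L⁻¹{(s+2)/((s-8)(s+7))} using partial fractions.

Using partial fractions, f(t) = (10e^(8t) + 5e^(-7t))/15

Final answer: (10e^(8t) + 5e^(-7t))/15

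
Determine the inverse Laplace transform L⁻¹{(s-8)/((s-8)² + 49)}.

Using frequency shift, L⁻¹{(s-8)/((s-8)² + 49)} = e^(8t)·cos(7t)

Final answer: e^(8t)·cos(7t)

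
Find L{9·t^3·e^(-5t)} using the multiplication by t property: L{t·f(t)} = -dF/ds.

Using L{t^n·e^(at)} = n!/(s-a)^(n+1), L{t^3·e^(-5t)} = 6/(s+5)^4, so L{9·t^3·e^(-5t)} = 9·6/(s+5)^4 = 54/(s+5)^4

Final answer: 54/(s+5)^4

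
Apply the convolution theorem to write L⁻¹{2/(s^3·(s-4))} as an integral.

2/(s^3·(s-4)) = (2/s^3)·(1/(s-4)) = L{t^2}·L{e^(4t)}. So f(t) = t^2*e^(4t) = ∫₀ᵗ τ^2·e^(4(t-τ)) dτ

Final answer: ∫₀ᵗ τ^2·e^(4(t-τ)) dτ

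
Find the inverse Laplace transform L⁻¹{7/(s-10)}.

L⁻¹{1/(s-a)} = e^(at), so L⁻¹{1/(s-10)} = e^(10t), and L⁻¹{7/(s-10)} = 7·e^(10t)

Final answer: 7·e^(10t)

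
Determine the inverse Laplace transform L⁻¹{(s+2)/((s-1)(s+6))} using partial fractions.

Using partial fractions, f(t) = (3e^t + 4e^(-6t))/7

Final answer: (3e^t + 4e^(-6t))/7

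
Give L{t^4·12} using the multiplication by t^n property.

L{12} = 12/s. d^1/ds^1[1/s] = -1/s². d^2/ds^2[1/s] = 2/s^3. d^3/ds^3[1/s] = -6/s^4. d^4/ds^4[1/s] = 24/s^5. So L{t^4} = (-1)^{4}·24/s^5 = 24/s^5. Then L{t^4·12} = 12·24/s^5 = 288/s^5

Final answer: 288/s^5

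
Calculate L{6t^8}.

L{t^n} = n!/s^(n+1). So L{6t^8} = 6·8!/s^9 = 241920/s^9

Final answer: 241920/s^9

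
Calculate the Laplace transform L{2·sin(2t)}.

L{sin(ωt)} = ω/(s² + ω²), so L{sin(2t)} = 2/(s² + 4). Then L{2·sin(2t)} = 2·2/(s² + 4) = 4/(s² + 4)

Final answer: 4/(s² + 4)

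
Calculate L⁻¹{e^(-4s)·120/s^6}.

L⁻¹{120/s^6} = t^5. By the time shift theorem, L⁻¹{e^(-as)F(s)} = u(t-a)f(t-a) with a=4, so L⁻¹{e^(-4s)·120/s^6} = u(t-4)·(t-4)^5

Final answer: u(t-4)·(t-4)^5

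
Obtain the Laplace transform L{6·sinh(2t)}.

L{sinh(ωt)} = ω/(s² - ω²), so L{sinh(2t)} = 2/(s² - 4). Then L{6·sinh(2t)} = 6·2/(s² - 4) = 12/(s² - 4)

Final answer: 12/(s² - 4)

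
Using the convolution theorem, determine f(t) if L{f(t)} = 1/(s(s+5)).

1/(s(s+5)) = (1/s)·(1/(s+5)) = L{1}·L{e^(-5t)}. By convolution, f(t) = 1*e^(-5t) = ∫₀ᵗ 1·e^(-5τ) dτ = (1 - e^(-5t))/5

Final answer: (1 - e^(-5t))/5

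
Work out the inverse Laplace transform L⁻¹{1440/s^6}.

L⁻¹{n!/s^(n+1)} = t^n with n=5. So L⁻¹{120/s^6} = t^5, and L⁻¹{1440/s^6} = (1440/120)·t^5 = 12·t^5

Final answer: 12·t^5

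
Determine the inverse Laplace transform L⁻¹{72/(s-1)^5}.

L⁻¹{n!/(s-a)^(n+1)} = t^n·e^(at) with n=4, a=1. So L⁻¹{24/(s-1)^5} = t^4·e^t, and L⁻¹{72/(s-1)^5} = (72/24)·t^4·e^t = 3·t^4·e^t

Final answer: 3·t^4·e^t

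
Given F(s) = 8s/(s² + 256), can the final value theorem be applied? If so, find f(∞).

The final value theorem requires all poles of sF(s) in the left half-plane. sF(s) = 8s²/(s² + 256) has poles at s = ±16i (imaginary axis). Theorem does NOT apply (oscillatory system).

Final answer: Not applicable (oscillatory)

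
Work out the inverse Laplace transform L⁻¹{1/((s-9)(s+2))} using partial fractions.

Decompose: A/(s-9) + B/(s+2). A = 1/11, B = -1/11. f(t) = (e^(9t) - e^(-2t))/11

Final answer: (e^(9t) - e^(-2t))/11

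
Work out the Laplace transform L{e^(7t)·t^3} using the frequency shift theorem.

L{e^(at)·t^n} = n!/(s-a)^(n+1), so L{e^(7t)·t^3} = 6/(s-7)^4

Final answer: 6/(s-7)^4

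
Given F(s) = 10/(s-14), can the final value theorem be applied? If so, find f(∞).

sF(s) = 10s/(s-14) has a pole at s = 14 in the right half-plane. Theorem does NOT apply (unstable system; f(t) = 10·e^(14t) grows without bound).

Final answer: Not applicable (unstable)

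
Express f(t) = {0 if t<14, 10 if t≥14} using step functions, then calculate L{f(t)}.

f(t) = 10·u(t-14). L{u(t-14)} = e^(-14s)/s, so L{f(t)} = 10·e^(-14s)/s

Final answer: 10·e^(-14s)/s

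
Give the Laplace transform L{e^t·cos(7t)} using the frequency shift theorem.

Frequency shift: L{e^(at)f(t)} = F(s-a). L{e^t·cos(7t)} = (s-1)/((s-1)² + 49)

Final answer: (s-1)/((s-1)² + 49)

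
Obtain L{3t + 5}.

L{3t + 5} = 3·L{t} + 5·L{1} = 3/s² + 5/s

Final answer: 3/s² + 5/s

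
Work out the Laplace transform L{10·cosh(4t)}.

L{cosh(ωt)} = s/(s² - ω²), so L{cosh(4t)} = s/(s² - 16). Then L{10·cosh(4t)} = 10·s/(s² - 16) = 10s/(s² - 16)

Final answer: 10s/(s² - 16)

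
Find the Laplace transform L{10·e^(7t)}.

L{e^(at)} = 1/(s-a), so L{e^(7t)} = 1/(s-7). Then L{10·e^(7t)} = 10/(s-7)

Final answer: 10/(s-7)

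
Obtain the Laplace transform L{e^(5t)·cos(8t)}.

L{e^(at)·cos(ωt)} = (s-a)/((s-a)² + ω²), so L{e^(5t)·cos(8t)} = (s-5)/((s-5)² + 64)

Final answer: (s-5)/((s-5)² + 64)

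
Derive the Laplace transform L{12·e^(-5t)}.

L{e^(at)} = 1/(s-a), so L{e^(-5t)} = 1/(s+5). Then L{12·e^(-5t)} = 12/(s+5)

Final answer: 12/(s+5)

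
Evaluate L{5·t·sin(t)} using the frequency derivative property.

L{sin(t)} = 1/(s² + 1). By L{t·f(t)} = -F'(s): -d/ds[1/(s² + 1)] = -(1)·(-2s)/(s² + 1)² = 2s/(s² + 1)². Then L{5·t·sin(t)} = 5·2s/(s² + 1)² = 10s/(s² + 1)²

Final answer: 10s/(s² + 1)²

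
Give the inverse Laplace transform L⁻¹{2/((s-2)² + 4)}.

Using frequency shift, L⁻¹{2/((s-2)² + 4)} = e^(2t)·sin(2t)

Final answer: e^(2t)·sin(2t)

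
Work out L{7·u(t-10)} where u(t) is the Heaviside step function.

L{u(t-a)} = e^(-as)/s. Here a=10, so L{u(t-10)} = e^(-10s)/s, and L{7·u(t-10)} = 7·e^(-10s)/s

Final answer: 7·e^(-10s)/s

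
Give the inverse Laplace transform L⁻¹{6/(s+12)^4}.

L⁻¹{n!/(s-a)^(n+1)} = t^n·e^(at), so L⁻¹{6/(s+12)^4} = t^3·e^(-12t)

Final answer: t^3·e^(-12t)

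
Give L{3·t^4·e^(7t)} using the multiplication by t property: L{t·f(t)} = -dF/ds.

Using L{t^n·e^(at)} = n!/(s-a)^(n+1), L{t^4·e^(7t)} = 24/(s-7)^5, so L{3·t^4·e^(7t)} = 3·24/(s-7)^5 = 72/(s-7)^5

Final answer: 72/(s-7)^5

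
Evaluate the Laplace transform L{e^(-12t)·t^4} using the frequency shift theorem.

L{e^(at)·t^n} = n!/(s-a)^(n+1), so L{e^(-12t)·t^4} = 24/(s+12)^5

Final answer: 24/(s+12)^5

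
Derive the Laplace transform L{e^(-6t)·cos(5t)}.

L{e^(at)·cos(ωt)} = (s-a)/((s-a)² + ω²), so L{e^(-6t)·cos(5t)} = (s+6)/((s+6)² + 25)

Final answer: (s+6)/((s+6)² + 25)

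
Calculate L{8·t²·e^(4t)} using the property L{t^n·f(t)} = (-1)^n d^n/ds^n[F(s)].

L{e^(4t)} = 1/(s-4). d/ds[1/(s-4)] = -1/(s-4)². d²/ds²[1/(s-4)] = 2/(s-4)³. So L{t²·e^(4t)} = (-1)² · 2/(s-4)³ = 2/(s-4)³. Then L{8·t²·e^(4t)} = 8·2/(s-4)³ = 16/(s-4)³

Final answer: 16/(s-4)³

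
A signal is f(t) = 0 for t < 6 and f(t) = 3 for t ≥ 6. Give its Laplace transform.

f(t) = 3·u(t-6). L{u(t-6)} = e^(-6s)/s, so L{f(t)} = 3·e^(-6s)/s

Final answer: 3·e^(-6s)/s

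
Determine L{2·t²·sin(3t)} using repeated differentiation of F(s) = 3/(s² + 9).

F(s) = 3/(s² + 9). F'(s) = -6s/(s² + 9)². F''(s) = -6(9 - 3s²)/(s² + 9)³ = (18s² - 54)/(s² + 9)³. So L{t²·sin(3t)} = (-1)² F''(s) = (18s² - 54)/(s² + 9)³. Then L{2·t²·sin(3t)} = 2·(18s² - 54)/(s² + 9)³ = (36s² - 108)/(s² + 9)³

Final answer: (36s² - 108)/(s² + 9)³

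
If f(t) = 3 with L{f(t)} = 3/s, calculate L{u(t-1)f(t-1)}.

Time shift theorem: L{u(t-a)f(t-a)} = e^(-as)F(s). Here a=1, F(s) = 3/s, so L{u(t-1)f(t-1)} = e^(-s)·3/s

Final answer: e^(-s)·3/s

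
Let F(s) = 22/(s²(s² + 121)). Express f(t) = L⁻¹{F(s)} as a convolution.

22/(s²(s² + 121)) = (1/s²)·(22/(s² + 121)) = L{t}·L{2·sin(11t)}. So f(t) = t*(2·sin(11t)) = ∫₀ᵗ 2τ·sin(11(t-τ)) dτ

Final answer: ∫₀ᵗ 2τ·sin(11(t-τ)) dτ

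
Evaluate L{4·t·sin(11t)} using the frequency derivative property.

L{sin(11t)} = 11/(s² + 121). By L{t·f(t)} = -F'(s): -d/ds[11/(s² + 121)] = -(11)·(-2s)/(s² + 121)² = 22s/(s² + 121)². Then L{4·t·sin(11t)} = 4·22s/(s² + 121)² = 88s/(s² + 121)²

Final answer: 88s/(s² + 121)²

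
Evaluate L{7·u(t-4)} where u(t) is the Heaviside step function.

L{u(t-a)} = e^(-as)/s. Here a=4, so L{u(t-4)} = e^(-4s)/s, and L{7·u(t-4)} = 7·e^(-4s)/s

Final answer: 7·e^(-4s)/s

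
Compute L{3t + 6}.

L{3t + 6} = 3·L{t} + 6·L{1} = 3/s² + 6/s

Final answer: 3/s² + 6/s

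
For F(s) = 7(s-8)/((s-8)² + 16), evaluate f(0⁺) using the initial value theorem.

f(0⁺) = lim_{s→∞} sF(s) = lim_{s→∞} 7s(s-8)/((s-8)² + 16) = 7

Final answer: 7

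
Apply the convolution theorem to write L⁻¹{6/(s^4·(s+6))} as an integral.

6/(s^4·(s+6)) = (6/s^4)·(1/(s+6)) = L{t^3}·L{e^(-6t)}. So f(t) = t^3*e^(-6t) = ∫₀ᵗ τ^3·e^(-6(t-τ)) dτ

Final answer: ∫₀ᵗ τ^3·e^(-6(t-τ)) dτ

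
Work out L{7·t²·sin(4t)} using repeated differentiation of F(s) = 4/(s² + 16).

F(s) = 4/(s² + 16). F'(s) = -8s/(s² + 16)². F''(s) = -8(16 - 3s²)/(s² + 16)³ = (24s² - 128)/(s² + 16)³. So L{t²·sin(4t)} = (-1)² F''(s) = (24s² - 128)/(s² + 16)³. Then L{7·t²·sin(4t)} = 7·(24s² - 128)/(s² + 16)³ = (168s² - 896)/(s² + 16)³

Final answer: (168s² - 896)/(s² + 16)³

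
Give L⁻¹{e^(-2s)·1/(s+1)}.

L⁻¹{1/(s+1)} = e^(-t). By the time shift theorem, L⁻¹{e^(-as)F(s)} = u(t-a)f(t-a) with a=2, so L⁻¹{e^(-2s)·1/(s+1)} = u(t-2)·e^(-(t-2))

Final answer: u(t-2)·e^(-(t-2))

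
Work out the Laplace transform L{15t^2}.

L{15t^2} = 15 · L{t^2} = 15 · 2/s^3 = 30/s^3

Final answer: 30/s^3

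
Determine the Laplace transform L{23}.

L{23} = 23 · L{1} = 23/s

Final answer: 23/s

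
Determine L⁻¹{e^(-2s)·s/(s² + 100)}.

L⁻¹{s/(s² + 100)} = cos(10t). By the time shift theorem, L⁻¹{e^(-as)F(s)} = u(t-a)f(t-a) with a=2, so L⁻¹{e^(-2s)·s/(s² + 100)} = u(t-2)·cos(10(t-2))

Final answer: u(t-2)·cos(10(t-2))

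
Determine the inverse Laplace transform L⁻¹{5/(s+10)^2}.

L⁻¹{n!/(s-a)^(n+1)} = t^n·e^(at) with n=1, a=-10. So L⁻¹{1/(s+10)^2} = t·e^(-10t), and L⁻¹{5/(s+10)^2} = (5/1)·t·e^(-10t) = 5·t·e^(-10t)

Final answer: 5·t·e^(-10t)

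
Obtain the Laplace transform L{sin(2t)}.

L{sin(ωt)} = ω/(s² + ω²), so L{sin(2t)} = 2/(s² + 4)

Final answer: 2/(s² + 4)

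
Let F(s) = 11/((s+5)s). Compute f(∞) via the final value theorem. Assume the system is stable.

f(∞) = lim_{s→0} sF(s) = lim_{s→0} 11/(s+5) = 11/5

Final answer: 11/5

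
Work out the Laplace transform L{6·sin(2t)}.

L{sin(ωt)} = ω/(s² + ω²), so L{sin(2t)} = 2/(s² + 4). Then L{6·sin(2t)} = 6·2/(s² + 4) = 12/(s² + 4)

Final answer: 12/(s² + 4)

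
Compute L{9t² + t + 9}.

L{9t² + t + 9} = 9·2/s³ + 1/s² + 9/s = 18/s³ + 1/s² + 9/s

Final answer: 18/s³ + 1/s² + 9/s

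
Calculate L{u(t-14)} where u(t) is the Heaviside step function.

L{u(t-a)} = e^(-as)/s. Here a=14, so L{u(t-14)} = e^(-14s)/s

Final answer: e^(-14s)/s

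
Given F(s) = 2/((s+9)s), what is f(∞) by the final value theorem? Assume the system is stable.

f(∞) = lim_{s→0} sF(s) = lim_{s→0} 2/(s+9) = 2/9

Final answer: 2/9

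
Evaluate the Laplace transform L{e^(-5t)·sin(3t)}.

L{e^(at)·sin(ωt)} = ω/((s-a)² + ω²), so L{e^(-5t)·sin(3t)} = 3/((s+5)² + 9)

Final answer: 3/((s+5)² + 9)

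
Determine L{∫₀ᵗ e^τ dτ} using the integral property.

L{∫₀ᵗ f(τ)dτ} = F(s)/s with F(s) = 1/(s-1), so L{∫₀ᵗ e^τ dτ} = 1/(s(s-1))

Final answer: 1/(s(s-1))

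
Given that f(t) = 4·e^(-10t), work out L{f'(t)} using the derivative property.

f(0) = 4, F(s) = 4/(s+10). L{f'(t)} = s·F(s) - f(0) = 4s/(s+10) - 4 = (4s - 4(s+10))/(s+10) = -40/(s+10)

Final answer: -40/(s+10)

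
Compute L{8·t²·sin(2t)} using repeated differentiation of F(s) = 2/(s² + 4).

F(s) = 2/(s² + 4). F'(s) = -4s/(s² + 4)². F''(s) = -4(4 - 3s²)/(s² + 4)³ = (12s² - 16)/(s² + 4)³. So L{t²·sin(2t)} = (-1)² F''(s) = (12s² - 16)/(s² + 4)³. Then L{8·t²·sin(2t)} = 8·(12s² - 16)/(s² + 4)³ = (96s² - 128)/(s² + 4)³

Final answer: (96s² - 128)/(s² + 4)³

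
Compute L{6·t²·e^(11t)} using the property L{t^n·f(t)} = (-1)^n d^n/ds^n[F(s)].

L{e^(11t)} = 1/(s-11). d/ds[1/(s-11)] = -1/(s-11)². d²/ds²[1/(s-11)] = 2/(s-11)³. So L{t²·e^(11t)} = (-1)² · 2/(s-11)³ = 2/(s-11)³. Then L{6·t²·e^(11t)} = 6·2/(s-11)³ = 12/(s-11)³

Final answer: 12/(s-11)³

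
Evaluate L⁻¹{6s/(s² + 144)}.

This is the form c·s/(s² + a²) with a = 12, c = 6. L⁻¹ = 6·cos(12t)

Final answer: 6·cos(12t)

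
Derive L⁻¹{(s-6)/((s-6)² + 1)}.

Using frequency shift: L⁻¹{(s-a)/((s-a)² + b²)} = e^(at)cos(bt). Here a=6, b=1

Final answer: e^(6t)·cos(t)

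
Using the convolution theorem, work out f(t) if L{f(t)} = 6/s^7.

6/s^7 = (6/s)·(1/s^6) = L{6}·L{t^5/120}. By convolution, f(t) = 6*t^5/120 = ∫₀ᵗ 6·τ^5/120 dτ = 6·t^6/720

Final answer: 6·t^6/720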